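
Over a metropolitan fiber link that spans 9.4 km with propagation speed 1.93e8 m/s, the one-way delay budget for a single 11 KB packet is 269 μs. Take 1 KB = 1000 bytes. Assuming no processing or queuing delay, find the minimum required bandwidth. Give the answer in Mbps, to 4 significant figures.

L = 88000 bits.
Propagation delay = 9400 / 193000000 = 48.7047 μs.
Transmission budget = 269 − 48.7047 = 220.295 μs.
R ≥ L / t_tx = 88000 bits / 0.000220295 s = 399.5 Mbps.

399.5 Mbps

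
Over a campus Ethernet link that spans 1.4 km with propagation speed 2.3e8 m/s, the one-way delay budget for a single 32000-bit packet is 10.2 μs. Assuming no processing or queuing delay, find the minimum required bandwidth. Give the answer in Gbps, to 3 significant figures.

7.78 Gbps

Propagation delay = 1400 / 2.3e+08 = 6.08696 μs.
Transmission budget = 10.2 − 6.08696 = 4.11304 μs.
R ≥ L / t_tx = 32000 bits / 4.11304e-06 s = 7.78 Gbps.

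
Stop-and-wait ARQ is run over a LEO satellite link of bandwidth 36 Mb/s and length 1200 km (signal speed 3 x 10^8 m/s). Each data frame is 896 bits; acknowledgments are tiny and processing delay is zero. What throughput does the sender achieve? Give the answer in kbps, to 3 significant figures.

112 kbps

t_tx = L/R = 896/36000000 = 2.48889e-05 s.
t_prop = 1200000/300000000 = 0.004 s; RTT = 0.008 s.
Cycle = t_tx + RTT = 0.00802489 s.
Throughput = L / cycle = 896 / 0.00802489 = 112 kbps.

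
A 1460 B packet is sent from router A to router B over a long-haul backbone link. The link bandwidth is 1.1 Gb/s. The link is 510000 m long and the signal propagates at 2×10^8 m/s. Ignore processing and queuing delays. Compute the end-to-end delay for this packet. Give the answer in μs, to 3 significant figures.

L = 1460 × 8 = 11680 bits.
Transmission delay = L/R = 11680 / 1100000000 = 10.6182 μs.
Propagation delay = d/s = 510000 m / 200000000 m/s = 2550 μs.
Total = 2560 μs.

2560 μs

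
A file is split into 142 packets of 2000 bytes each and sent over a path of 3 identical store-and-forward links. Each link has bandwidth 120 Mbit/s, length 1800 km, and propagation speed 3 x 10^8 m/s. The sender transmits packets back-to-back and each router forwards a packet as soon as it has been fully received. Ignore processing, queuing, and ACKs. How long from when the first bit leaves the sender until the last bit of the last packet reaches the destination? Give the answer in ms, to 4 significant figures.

37.20 ms

Per-hop transmission t_tx = L/R = 16000/120000000 = 0.133333 ms.
Per-hop propagation t_prop = 1800000/300000000 = 6 ms.
Pipeline fill: first packet needs 3·t_tx to clear all hops; remaining 141 packets each add one t_tx.
Total = (3+142-1)·t_tx + 3·t_prop = 144·0.133333 + 3·6 = 37.20 ms.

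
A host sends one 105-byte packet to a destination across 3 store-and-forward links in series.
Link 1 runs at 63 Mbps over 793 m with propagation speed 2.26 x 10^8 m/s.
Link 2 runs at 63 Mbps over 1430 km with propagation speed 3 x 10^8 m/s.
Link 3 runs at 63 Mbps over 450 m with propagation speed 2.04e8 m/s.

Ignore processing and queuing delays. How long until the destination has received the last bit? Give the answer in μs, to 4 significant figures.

L = 105 × 8 = 840 bits.
Transmission delay per hop = L/R = 840/63000000 = 13.3333 μs; 3 hops → 40 μs.
Propagation delays (d/s per hop): 3.50885, 4766.67, 2.20588 μs; sum = 4772.38 μs.
End-to-end = 4812 μs.

4812 μs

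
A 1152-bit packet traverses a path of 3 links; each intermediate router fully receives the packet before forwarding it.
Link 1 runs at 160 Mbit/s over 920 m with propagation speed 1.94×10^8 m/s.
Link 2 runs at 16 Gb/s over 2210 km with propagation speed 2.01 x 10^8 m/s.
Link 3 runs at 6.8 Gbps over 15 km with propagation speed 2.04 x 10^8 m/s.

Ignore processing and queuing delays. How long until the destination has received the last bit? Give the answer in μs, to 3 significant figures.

11100 μs

Transmission delays (L/R per hop): 7.2, 0.072, 0.169412 μs; sum = 7.44141 μs.
Propagation delays (d/s per hop): 4.74227, 10995, 73.5294 μs; sum = 11073.3 μs.
End-to-end = 11100 μs.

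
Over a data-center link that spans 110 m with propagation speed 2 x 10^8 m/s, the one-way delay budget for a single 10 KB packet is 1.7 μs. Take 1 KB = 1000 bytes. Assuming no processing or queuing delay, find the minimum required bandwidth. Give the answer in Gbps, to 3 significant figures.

69.6 Gbps

L = 80000 bits.
Propagation delay = 110 / 200000000 = 0.55 μs.
Transmission budget = 1.7 − 0.55 = 1.15 μs.
R ≥ L / t_tx = 80000 bits / 1.15e-06 s = 69.6 Gbps.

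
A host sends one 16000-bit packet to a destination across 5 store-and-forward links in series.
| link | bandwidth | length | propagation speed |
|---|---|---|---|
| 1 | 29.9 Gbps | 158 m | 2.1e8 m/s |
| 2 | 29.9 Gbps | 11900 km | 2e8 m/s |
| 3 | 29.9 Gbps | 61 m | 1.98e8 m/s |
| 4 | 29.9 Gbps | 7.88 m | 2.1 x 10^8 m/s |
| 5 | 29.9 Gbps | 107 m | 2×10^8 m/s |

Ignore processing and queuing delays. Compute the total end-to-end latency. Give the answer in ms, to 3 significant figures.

59.5 ms

Transmission delay per hop = L/R = 16000/29900000000 = 0.000535117 ms; 5 hops → 0.00267559 ms.
Propagation delays (d/s per hop): 0.000752381, 59.5, 0.000308081, 3.75238e-05, 0.000535 ms; sum = 59.5016 ms.
End-to-end = 59.5 ms.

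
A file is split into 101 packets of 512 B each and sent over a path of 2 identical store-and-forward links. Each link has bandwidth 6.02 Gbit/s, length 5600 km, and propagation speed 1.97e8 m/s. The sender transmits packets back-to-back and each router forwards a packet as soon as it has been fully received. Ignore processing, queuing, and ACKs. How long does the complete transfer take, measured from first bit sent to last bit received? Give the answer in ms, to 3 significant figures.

Per-hop transmission t_tx = L/R = 4096/6020000000 = 0.000680399 ms.
Per-hop propagation t_prop = 5600000/197000000 = 28.4264 ms.
Pipeline fill: first packet needs 2·t_tx to clear all hops; remaining 100 packets each add one t_tx.
Total = (2+101-1)·t_tx + 2·t_prop = 102·0.000680399 + 2·28.4264 = 56.9 ms.

56.9 ms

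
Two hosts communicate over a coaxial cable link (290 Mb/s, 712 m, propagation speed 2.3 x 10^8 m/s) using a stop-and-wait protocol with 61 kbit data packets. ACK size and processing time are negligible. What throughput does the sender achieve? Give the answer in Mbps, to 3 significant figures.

t_tx = L/R = 61000/290000000 = 0.000210345 s.
t_prop = 712/2.3e+08 = 3.09565e-06 s; RTT = 6.1913e-06 s.
Cycle = t_tx + RTT = 0.000216536 s.
Throughput = L / cycle = 61000 / 0.000216536 = 282 Mbps.

282 Mbps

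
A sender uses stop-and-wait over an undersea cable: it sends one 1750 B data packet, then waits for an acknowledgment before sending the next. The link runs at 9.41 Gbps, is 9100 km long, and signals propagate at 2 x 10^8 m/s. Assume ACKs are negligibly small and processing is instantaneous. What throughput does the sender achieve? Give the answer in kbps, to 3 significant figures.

154 kbps

t_tx = L/R = 14000/9410000000 = 1.48778e-06 s.
t_prop = 9100000/200000000 = 0.0455 s; RTT = 0.091 s.
Cycle = t_tx + RTT = 0.0910015 s.
Throughput = L / cycle = 14000 / 0.0910015 = 154 kbps.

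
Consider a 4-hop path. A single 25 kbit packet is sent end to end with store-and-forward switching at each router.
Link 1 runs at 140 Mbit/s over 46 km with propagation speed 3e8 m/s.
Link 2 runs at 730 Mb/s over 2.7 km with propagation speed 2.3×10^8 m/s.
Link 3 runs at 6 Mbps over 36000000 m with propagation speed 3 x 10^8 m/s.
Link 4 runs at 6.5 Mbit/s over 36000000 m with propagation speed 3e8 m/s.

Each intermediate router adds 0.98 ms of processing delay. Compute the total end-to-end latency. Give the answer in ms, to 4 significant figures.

251.3 ms

L = 25000 bits.
Transmission delays (L/R per hop): 0.178571, 0.0342466, 4.16667, 3.84615 ms; sum = 8.22564 ms.
Propagation delays (d/s per hop): 0.153333, 0.0117391, 120, 120 ms; sum = 240.165 ms.
Processing at 3 router(s): 3 × 0.98 ms = 2.94 ms.
End-to-end = 251.3 ms.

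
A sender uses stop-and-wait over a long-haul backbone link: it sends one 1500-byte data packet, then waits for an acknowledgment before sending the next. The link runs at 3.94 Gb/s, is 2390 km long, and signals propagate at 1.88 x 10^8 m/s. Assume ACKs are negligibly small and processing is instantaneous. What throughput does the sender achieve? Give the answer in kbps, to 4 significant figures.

471.9 kbps

t_tx = L/R = 12000/3940000000 = 3.04569e-06 s.
t_prop = 2390000/188000000 = 0.0127128 s; RTT = 0.0254255 s.
Cycle = t_tx + RTT = 0.0254286 s.
Throughput = L / cycle = 12000 / 0.0254286 = 471.9 kbps.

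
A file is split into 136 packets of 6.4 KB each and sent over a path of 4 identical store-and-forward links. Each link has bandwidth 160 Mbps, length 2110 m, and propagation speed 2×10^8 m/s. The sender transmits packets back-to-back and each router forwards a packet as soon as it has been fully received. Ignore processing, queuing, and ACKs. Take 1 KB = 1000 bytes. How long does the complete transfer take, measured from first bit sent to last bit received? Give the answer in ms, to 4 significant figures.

44.52 ms

Per-hop transmission t_tx = L/R = 51200/160000000 = 0.32 ms.
Per-hop propagation t_prop = 2110/200000000 = 0.01055 ms.
Pipeline fill: first packet needs 4·t_tx to clear all hops; remaining 135 packets each add one t_tx.
Total = (4+136-1)·t_tx + 4·t_prop = 139·0.32 + 4·0.01055 = 44.52 ms.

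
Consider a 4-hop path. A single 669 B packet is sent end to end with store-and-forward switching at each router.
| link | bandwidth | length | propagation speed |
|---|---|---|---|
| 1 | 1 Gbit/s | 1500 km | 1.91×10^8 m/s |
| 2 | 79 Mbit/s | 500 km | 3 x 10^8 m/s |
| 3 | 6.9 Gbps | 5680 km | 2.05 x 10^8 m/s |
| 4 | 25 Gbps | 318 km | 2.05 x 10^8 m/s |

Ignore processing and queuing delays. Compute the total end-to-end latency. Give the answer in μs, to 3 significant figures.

L = 669 × 8 = 5352 bits.
Transmission delays (L/R per hop): 5.352, 67.7468, 0.775652, 0.21408 μs; sum = 74.0886 μs.
Propagation delays (d/s per hop): 7853.4, 1666.67, 27707.3, 1551.22 μs; sum = 38778.6 μs.
End-to-end = 38900 μs.

38900 μs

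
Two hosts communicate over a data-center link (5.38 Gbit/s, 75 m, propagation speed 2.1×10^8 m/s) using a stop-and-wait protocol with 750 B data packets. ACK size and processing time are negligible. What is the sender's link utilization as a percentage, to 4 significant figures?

t_tx = L/R = 6000/5380000000 = 1.11524e-06 s.
t_prop = 75/210000000 = 3.57143e-07 s; RTT = 7.14286e-07 s.
Cycle = t_tx + RTT = 1.82953e-06 s.
Utilization = t_tx / cycle = 1.11524e-06/1.82953e-06 = 60.96 %.

60.96 %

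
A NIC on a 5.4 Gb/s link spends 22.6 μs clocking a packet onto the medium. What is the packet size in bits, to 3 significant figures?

L = R × t_tx = 5400000000 b/s × 2.26e-05 s = 122040 bits.

122000 bits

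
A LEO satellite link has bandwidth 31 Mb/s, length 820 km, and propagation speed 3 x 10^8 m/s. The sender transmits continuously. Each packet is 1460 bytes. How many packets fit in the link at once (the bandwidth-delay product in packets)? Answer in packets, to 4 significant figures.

Propagation delay = 820000 / 300000000 = 0.00273333 s.
BDP = R × t_prop = 31000000 × 0.00273333 = 84733.3 bits.
In packets of 11680 bits: 7.255 packets.

7.255 packets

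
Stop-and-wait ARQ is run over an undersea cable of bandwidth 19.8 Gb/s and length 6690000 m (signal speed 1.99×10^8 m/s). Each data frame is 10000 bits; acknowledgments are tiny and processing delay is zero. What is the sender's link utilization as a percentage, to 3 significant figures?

t_tx = L/R = 10000/19800000000 = 5.05051e-07 s.
t_prop = 6690000/199000000 = 0.0336181 s; RTT = 0.0672362 s.
Cycle = t_tx + RTT = 0.0672367 s.
Utilization = t_tx / cycle = 5.05051e-07/0.0672367 = 0.000751 %.

0.000751 %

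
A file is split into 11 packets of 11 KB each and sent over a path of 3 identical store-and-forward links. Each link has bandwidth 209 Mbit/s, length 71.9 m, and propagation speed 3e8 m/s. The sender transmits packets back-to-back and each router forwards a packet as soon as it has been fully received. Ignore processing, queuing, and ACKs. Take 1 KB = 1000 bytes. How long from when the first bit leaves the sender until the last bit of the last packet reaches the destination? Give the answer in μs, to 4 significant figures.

5474 μs

Per-hop transmission t_tx = L/R = 88000/209000000 = 421.053 μs.
Per-hop propagation t_prop = 71.9/300000000 = 0.239667 μs.
Pipeline fill: first packet needs 3·t_tx to clear all hops; remaining 10 packets each add one t_tx.
Total = (3+11-1)·t_tx + 3·t_prop = 13·421.053 + 3·0.239667 = 5474 μs.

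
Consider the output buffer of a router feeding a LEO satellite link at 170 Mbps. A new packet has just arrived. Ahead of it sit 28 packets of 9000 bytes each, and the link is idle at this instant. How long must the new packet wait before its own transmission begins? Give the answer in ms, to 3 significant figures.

11.9 ms

Each queued packet: L/R = 72000/170000000 = 0.423529 ms.
28 queued → 11.8588 ms.
Queuing delay = 11.9 ms.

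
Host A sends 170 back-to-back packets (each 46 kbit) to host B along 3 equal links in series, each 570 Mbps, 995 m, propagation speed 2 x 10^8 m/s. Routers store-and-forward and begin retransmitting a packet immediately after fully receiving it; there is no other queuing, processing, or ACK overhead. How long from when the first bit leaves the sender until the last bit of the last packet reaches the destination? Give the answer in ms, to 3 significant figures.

13.9 ms

Per-hop transmission t_tx = L/R = 46000/570000000 = 0.0807018 ms.
Per-hop propagation t_prop = 995/200000000 = 0.004975 ms.
Pipeline fill: first packet needs 3·t_tx to clear all hops; remaining 169 packets each add one t_tx.
Total = (3+170-1)·t_tx + 3·t_prop = 172·0.0807018 + 3·0.004975 = 13.9 ms.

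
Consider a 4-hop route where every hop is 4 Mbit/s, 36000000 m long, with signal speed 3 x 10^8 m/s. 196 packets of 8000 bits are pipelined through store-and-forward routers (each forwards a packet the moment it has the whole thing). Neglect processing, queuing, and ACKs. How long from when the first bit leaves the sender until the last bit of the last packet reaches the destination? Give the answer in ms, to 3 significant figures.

Per-hop transmission t_tx = L/R = 8000/4000000 = 2 ms.
Per-hop propagation t_prop = 36000000/300000000 = 120 ms.
Pipeline fill: first packet needs 4·t_tx to clear all hops; remaining 195 packets each add one t_tx.
Total = (4+196-1)·t_tx + 4·t_prop = 199·2 + 4·120 = 878 ms.

878 ms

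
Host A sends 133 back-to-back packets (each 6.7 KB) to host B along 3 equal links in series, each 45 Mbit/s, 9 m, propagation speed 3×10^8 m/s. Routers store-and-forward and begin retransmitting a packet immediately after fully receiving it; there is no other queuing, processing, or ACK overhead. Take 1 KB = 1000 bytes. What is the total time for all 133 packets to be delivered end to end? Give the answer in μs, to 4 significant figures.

Per-hop transmission t_tx = L/R = 53600/45000000 = 1191.11 μs.
Per-hop propagation t_prop = 9/300000000 = 0.03 μs.
Pipeline fill: first packet needs 3·t_tx to clear all hops; remaining 132 packets each add one t_tx.
Total = (3+133-1)·t_tx + 3·t_prop = 135·1191.11 + 3·0.03 = 160800 μs.

160800 μs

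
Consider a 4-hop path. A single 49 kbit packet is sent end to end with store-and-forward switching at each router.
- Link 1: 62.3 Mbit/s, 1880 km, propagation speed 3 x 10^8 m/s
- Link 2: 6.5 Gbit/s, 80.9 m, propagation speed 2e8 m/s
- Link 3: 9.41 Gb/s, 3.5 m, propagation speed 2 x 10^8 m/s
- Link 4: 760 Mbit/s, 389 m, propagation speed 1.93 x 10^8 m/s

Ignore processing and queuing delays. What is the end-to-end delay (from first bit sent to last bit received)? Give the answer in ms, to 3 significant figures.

L = 49000 bits.
Transmission delays (L/R per hop): 0.786517, 0.00753846, 0.00520723, 0.0644737 ms; sum = 0.863736 ms.
Propagation delays (d/s per hop): 6.26667, 0.0004045, 1.75e-05, 0.00201554 ms; sum = 6.2691 ms.
End-to-end = 7.13 ms.

7.13 ms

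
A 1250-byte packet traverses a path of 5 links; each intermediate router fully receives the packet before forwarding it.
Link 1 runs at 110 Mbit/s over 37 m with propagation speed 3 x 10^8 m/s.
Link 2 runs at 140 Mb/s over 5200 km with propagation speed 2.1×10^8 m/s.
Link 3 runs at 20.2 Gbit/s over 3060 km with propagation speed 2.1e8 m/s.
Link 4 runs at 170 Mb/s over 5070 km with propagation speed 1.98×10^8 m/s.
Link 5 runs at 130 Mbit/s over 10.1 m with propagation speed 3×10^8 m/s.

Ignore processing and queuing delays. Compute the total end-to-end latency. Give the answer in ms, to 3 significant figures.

65.2 ms

L = 1250 × 8 = 10000 bits.
Transmission delays (L/R per hop): 0.0909091, 0.0714286, 0.00049505, 0.0588235, 0.0769231 ms; sum = 0.298579 ms.
Propagation delays (d/s per hop): 0.000123333, 24.7619, 14.5714, 25.6061, 3.36667e-05 ms; sum = 64.9396 ms.
End-to-end = 65.2 ms.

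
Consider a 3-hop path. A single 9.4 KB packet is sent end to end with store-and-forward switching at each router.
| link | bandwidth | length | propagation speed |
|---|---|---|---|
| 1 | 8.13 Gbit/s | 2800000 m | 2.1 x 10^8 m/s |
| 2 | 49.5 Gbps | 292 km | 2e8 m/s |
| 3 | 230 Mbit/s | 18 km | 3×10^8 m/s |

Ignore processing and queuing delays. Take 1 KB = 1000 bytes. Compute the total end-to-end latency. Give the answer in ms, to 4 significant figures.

L = 75200 bits.
Transmission delays (L/R per hop): 0.00924969, 0.00151919, 0.326957 ms; sum = 0.337725 ms.
Propagation delays (d/s per hop): 13.3333, 1.46, 0.06 ms; sum = 14.8533 ms.
End-to-end = 15.19 ms.

15.19 ms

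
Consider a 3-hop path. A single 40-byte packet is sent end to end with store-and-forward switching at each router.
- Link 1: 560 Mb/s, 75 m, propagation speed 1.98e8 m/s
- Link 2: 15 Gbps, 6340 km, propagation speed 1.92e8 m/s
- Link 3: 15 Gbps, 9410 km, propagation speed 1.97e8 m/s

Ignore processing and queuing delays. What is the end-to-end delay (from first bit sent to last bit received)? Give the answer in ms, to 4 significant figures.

80.79 ms

L = 40 × 8 = 320 bits.
Transmission delays (L/R per hop): 0.000571429, 2.13333e-05, 2.13333e-05 ms; sum = 0.000614095 ms.
Propagation delays (d/s per hop): 0.000378788, 33.0208, 47.7665 ms; sum = 80.7877 ms.
End-to-end = 80.79 ms.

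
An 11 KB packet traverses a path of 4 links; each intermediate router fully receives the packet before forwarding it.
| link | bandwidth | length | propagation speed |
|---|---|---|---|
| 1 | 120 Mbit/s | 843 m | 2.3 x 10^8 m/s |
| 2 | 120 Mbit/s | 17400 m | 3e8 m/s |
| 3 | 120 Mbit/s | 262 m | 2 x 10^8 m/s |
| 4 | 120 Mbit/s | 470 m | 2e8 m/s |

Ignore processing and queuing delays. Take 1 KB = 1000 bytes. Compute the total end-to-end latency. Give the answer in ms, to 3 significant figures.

3.00 ms

L = 88000 bits.
Transmission delay per hop = L/R = 88000/120000000 = 0.733333 ms; 4 hops → 2.93333 ms.
Propagation delays (d/s per hop): 0.00366522, 0.058, 0.00131, 0.00235 ms; sum = 0.0653252 ms.
End-to-end = 3.00 ms.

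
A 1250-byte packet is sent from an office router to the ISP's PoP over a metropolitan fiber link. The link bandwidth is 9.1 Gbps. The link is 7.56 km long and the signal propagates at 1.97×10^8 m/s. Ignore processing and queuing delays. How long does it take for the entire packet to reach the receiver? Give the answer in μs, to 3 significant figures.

39.5 μs

L = 1250 × 8 = 10000 bits.
Transmission delay = L/R = 10000 / 9100000000 = 1.0989 μs.
Propagation delay = d/s = 7560 m / 197000000 m/s = 38.3756 μs.
Total = 39.5 μs.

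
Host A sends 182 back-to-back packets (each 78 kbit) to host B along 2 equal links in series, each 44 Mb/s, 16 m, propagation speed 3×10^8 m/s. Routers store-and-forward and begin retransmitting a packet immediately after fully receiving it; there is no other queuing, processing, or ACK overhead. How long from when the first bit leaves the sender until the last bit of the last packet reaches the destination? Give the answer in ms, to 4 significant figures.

324.4 ms

Per-hop transmission t_tx = L/R = 78000/44000000 = 1.77273 ms.
Per-hop propagation t_prop = 16/300000000 = 5.33333e-05 ms.
Pipeline fill: first packet needs 2·t_tx to clear all hops; remaining 181 packets each add one t_tx.
Total = (2+182-1)·t_tx + 2·t_prop = 183·1.77273 + 2·5.33333e-05 = 324.4 ms.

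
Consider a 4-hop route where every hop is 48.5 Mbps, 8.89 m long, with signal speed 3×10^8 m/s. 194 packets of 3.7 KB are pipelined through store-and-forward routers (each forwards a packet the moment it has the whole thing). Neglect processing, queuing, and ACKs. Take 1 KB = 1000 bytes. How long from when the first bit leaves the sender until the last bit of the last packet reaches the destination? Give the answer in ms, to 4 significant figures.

Per-hop transmission t_tx = L/R = 29600/48500000 = 0.610309 ms.
Per-hop propagation t_prop = 8.89/300000000 = 2.96333e-05 ms.
Pipeline fill: first packet needs 4·t_tx to clear all hops; remaining 193 packets each add one t_tx.
Total = (4+194-1)·t_tx + 4·t_prop = 197·0.610309 + 4·2.96333e-05 = 120.2 ms.

120.2 ms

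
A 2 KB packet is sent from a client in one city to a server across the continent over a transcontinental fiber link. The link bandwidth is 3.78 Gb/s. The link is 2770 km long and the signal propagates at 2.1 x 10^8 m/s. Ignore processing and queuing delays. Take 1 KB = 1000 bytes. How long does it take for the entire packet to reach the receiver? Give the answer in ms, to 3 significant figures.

13.2 ms

L = 16000 bits.
Transmission delay = L/R = 16000 / 3780000000 = 0.0042328 ms.
Propagation delay = d/s = 2770000 m / 210000000 m/s = 13.1905 ms.
Total = 13.2 ms.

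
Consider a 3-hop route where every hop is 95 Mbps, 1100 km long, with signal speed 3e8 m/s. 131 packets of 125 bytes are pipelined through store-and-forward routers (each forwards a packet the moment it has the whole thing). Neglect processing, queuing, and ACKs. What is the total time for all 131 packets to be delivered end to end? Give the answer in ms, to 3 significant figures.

12.4 ms

Per-hop transmission t_tx = L/R = 1000/95000000 = 0.0105263 ms.
Per-hop propagation t_prop = 1100000/300000000 = 3.66667 ms.
Pipeline fill: first packet needs 3·t_tx to clear all hops; remaining 130 packets each add one t_tx.
Total = (3+131-1)·t_tx + 3·t_prop = 133·0.0105263 + 3·3.66667 = 12.4 ms.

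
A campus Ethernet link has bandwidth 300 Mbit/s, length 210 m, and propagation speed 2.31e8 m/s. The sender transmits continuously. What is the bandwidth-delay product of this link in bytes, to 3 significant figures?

34.1 bytes

Propagation delay = 210 / 231000000 = 9.09091e-07 s.
BDP = R × t_prop = 300000000 × 9.09091e-07 = 272.727 bits.
In bytes: 272.727/8 = 34.1 bytes.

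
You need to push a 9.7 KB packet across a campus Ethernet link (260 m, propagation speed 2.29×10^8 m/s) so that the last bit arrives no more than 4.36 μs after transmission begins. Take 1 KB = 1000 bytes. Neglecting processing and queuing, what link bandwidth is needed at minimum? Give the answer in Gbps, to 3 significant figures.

24.1 Gbps

L = 77600 bits.
Propagation delay = 260 / 229000000 = 1.13537 μs.
Transmission budget = 4.36 − 1.13537 = 3.22463 μs.
R ≥ L / t_tx = 77600 bits / 3.22463e-06 s = 24.1 Gbps.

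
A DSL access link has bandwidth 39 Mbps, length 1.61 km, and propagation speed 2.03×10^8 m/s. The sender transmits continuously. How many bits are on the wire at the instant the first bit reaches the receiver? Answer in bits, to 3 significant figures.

Propagation delay = 1610 / 2.03e+08 = 7.93103e-06 s.
BDP = R × t_prop = 39000000 × 7.93103e-06 = 309.31 bits.

309 bits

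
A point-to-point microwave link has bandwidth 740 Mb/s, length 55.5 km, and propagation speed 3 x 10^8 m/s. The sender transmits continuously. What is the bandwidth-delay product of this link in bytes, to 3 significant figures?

Propagation delay = 55500 / 300000000 = 0.000185 s.
BDP = R × t_prop = 740000000 × 0.000185 = 136900 bits.
In bytes: 136900/8 = 17100 bytes.

17100 bytes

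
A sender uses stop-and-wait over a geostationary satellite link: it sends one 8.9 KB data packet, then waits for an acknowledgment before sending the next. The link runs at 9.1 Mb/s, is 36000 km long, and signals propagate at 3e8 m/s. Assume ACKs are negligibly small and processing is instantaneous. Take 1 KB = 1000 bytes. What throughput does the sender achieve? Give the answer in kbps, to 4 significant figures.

t_tx = L/R = 71200/9100000 = 0.00782418 s.
t_prop = 36000000/300000000 = 0.12 s; RTT = 0.24 s.
Cycle = t_tx + RTT = 0.247824 s.
Throughput = L / cycle = 71200 / 0.247824 = 287.3 kbps.

287.3 kbps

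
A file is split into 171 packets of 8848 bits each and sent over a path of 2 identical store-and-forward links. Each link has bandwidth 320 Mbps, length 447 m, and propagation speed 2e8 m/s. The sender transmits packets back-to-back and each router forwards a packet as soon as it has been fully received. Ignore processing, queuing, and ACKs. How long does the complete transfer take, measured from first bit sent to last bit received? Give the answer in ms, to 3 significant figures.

4.76 ms

Per-hop transmission t_tx = L/R = 8848/320000000 = 0.02765 ms.
Per-hop propagation t_prop = 447/200000000 = 0.002235 ms.
Pipeline fill: first packet needs 2·t_tx to clear all hops; remaining 170 packets each add one t_tx.
Total = (2+171-1)·t_tx + 2·t_prop = 172·0.02765 + 2·0.002235 = 4.76 ms.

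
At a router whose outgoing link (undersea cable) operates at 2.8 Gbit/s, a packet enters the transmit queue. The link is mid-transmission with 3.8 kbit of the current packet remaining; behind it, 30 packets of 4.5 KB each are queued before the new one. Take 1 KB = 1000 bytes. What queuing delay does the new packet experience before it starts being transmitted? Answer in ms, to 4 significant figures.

0.3871 ms

Each queued packet: L/R = 36000/2800000000 = 0.0128571 ms.
30 queued → 0.385714 ms.
Plus remaining 3800 bits of current packet: 0.00135714 ms.
Queuing delay = 0.3871 ms.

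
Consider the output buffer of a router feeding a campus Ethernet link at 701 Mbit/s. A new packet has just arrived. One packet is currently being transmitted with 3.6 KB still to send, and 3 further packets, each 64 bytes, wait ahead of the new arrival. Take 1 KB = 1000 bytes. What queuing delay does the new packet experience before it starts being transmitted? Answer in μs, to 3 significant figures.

43.3 μs

Each queued packet: L/R = 512/701000000 = 0.730385 μs.
3 queued → 2.19116 μs.
Plus remaining 28800 bits of current packet: 41.0842 μs.
Queuing delay = 43.3 μs.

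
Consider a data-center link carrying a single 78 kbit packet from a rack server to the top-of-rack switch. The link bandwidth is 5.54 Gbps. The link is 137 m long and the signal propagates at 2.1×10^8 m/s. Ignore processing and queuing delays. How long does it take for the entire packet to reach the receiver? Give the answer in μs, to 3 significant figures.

14.7 μs

L = 78000 bits.
Transmission delay = L/R = 78000 / 5540000000 = 14.0794 μs.
Propagation delay = d/s = 137 m / 210000000 m/s = 0.652381 μs.
Total = 14.7 μs.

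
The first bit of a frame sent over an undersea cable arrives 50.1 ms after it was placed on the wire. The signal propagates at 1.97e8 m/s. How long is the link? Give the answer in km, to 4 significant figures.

9870 km

d = s × t_prop = 197000000 × 0.0501 = 9870 km.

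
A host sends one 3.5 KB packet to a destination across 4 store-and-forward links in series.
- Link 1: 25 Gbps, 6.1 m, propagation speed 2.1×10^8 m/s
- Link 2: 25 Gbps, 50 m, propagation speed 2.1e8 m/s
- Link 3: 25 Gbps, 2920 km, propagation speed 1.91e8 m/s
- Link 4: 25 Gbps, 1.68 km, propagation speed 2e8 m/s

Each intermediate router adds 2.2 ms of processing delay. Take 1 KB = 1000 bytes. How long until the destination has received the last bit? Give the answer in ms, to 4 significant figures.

21.90 ms

L = 28000 bits.
Transmission delay per hop = L/R = 28000/25000000000 = 0.00112 ms; 4 hops → 0.00448 ms.
Propagation delays (d/s per hop): 2.90476e-05, 0.000238095, 15.288, 0.0084 ms; sum = 15.2966 ms.
Processing at 3 router(s): 3 × 2.2 ms = 6.6 ms.
End-to-end = 21.90 ms.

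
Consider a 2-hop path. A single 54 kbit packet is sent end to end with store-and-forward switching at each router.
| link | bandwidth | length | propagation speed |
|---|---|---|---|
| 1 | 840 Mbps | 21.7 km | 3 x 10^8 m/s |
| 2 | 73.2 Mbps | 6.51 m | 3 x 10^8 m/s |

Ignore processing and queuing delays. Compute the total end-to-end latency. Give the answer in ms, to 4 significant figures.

0.8743 ms

L = 54000 bits.
Transmission delays (L/R per hop): 0.0642857, 0.737705 ms; sum = 0.801991 ms.
Propagation delays (d/s per hop): 0.0723333, 2.17e-05 ms; sum = 0.072355 ms.
End-to-end = 0.8743 ms.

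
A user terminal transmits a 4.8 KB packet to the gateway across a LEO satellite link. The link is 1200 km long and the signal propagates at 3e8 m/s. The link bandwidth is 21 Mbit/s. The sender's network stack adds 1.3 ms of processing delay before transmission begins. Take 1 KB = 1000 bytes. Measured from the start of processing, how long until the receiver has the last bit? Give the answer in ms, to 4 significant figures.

L = 38400 bits.
Transmission delay = L/R = 38400 / 21000000 = 1.82857 ms.
Propagation delay = d/s = 1200000 m / 300000000 m/s = 4 ms.
Plus processing delay 1.3 ms = 1.3 ms.
Total = 7.129 ms.

7.129 ms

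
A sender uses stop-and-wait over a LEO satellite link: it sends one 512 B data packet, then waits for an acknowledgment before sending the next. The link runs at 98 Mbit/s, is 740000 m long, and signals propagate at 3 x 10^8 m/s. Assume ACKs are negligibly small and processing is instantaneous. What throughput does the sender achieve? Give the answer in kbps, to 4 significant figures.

t_tx = L/R = 4096/98000000 = 4.17959e-05 s.
t_prop = 740000/300000000 = 0.00246667 s; RTT = 0.00493333 s.
Cycle = t_tx + RTT = 0.00497513 s.
Throughput = L / cycle = 4096 / 0.00497513 = 823.3 kbps.

823.3 kbps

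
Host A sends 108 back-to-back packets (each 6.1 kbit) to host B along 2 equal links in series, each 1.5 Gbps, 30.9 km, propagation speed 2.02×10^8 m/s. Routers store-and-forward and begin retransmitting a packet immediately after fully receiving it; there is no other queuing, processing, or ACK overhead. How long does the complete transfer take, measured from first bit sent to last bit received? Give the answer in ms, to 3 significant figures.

Per-hop transmission t_tx = L/R = 6100/1500000000 = 0.00406667 ms.
Per-hop propagation t_prop = 30900/202000000 = 0.15297 ms.
Pipeline fill: first packet needs 2·t_tx to clear all hops; remaining 107 packets each add one t_tx.
Total = (2+108-1)·t_tx + 2·t_prop = 109·0.00406667 + 2·0.15297 = 0.749 ms.

0.749 ms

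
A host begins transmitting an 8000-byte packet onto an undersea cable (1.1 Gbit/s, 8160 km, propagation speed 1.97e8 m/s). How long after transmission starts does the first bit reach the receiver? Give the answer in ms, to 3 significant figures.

41.4 ms

First bit experiences only propagation delay: d/s = 8160000/197000000 = 41.4 ms.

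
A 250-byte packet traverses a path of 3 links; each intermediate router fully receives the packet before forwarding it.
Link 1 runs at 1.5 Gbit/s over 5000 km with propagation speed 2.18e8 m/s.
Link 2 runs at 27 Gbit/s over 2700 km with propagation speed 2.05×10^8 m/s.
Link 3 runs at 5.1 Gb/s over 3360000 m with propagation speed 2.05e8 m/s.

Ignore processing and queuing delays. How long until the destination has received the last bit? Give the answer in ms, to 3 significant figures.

L = 250 × 8 = 2000 bits.
Transmission delays (L/R per hop): 0.00133333, 7.40741e-05, 0.000392157 ms; sum = 0.00179956 ms.
Propagation delays (d/s per hop): 22.9358, 13.1707, 16.3902 ms; sum = 52.4968 ms.
End-to-end = 52.5 ms.

52.5 ms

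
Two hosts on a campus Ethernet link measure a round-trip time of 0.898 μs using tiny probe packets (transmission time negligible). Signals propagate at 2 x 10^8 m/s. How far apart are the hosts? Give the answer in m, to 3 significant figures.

89.8 m

One-way propagation = RTT/2 = 0.449 μs.
d = s × t = 200000000 × 4.49e-07 = 89.8 m.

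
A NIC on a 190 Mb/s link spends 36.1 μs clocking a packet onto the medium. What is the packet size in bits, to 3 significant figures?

L = R × t_tx = 190000000 b/s × 3.61e-05 s = 6859 bits.

6860 bits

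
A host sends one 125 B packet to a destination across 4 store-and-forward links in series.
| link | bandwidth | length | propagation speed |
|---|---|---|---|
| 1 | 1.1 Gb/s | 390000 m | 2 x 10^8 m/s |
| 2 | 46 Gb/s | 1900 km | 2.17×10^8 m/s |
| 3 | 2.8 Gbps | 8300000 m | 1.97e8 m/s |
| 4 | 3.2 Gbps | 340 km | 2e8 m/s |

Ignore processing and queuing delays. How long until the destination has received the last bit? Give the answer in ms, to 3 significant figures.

L = 125 × 8 = 1000 bits.
Transmission delays (L/R per hop): 0.000909091, 2.17391e-05, 0.000357143, 0.0003125 ms; sum = 0.00160047 ms.
Propagation delays (d/s per hop): 1.95, 8.75576, 42.132, 1.7 ms; sum = 54.5377 ms.
End-to-end = 54.5 ms.

54.5 ms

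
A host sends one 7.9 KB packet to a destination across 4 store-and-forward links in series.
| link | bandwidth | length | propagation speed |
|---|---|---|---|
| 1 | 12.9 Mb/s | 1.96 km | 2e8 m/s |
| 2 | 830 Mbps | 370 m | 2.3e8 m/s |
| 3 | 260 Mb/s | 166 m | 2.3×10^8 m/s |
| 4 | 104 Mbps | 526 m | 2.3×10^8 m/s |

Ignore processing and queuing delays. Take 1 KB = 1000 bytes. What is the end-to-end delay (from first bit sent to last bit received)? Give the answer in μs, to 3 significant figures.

L = 63200 bits.
Transmission delays (L/R per hop): 4899.22, 76.1446, 243.077, 607.692 μs; sum = 5826.14 μs.
Propagation delays (d/s per hop): 9.8, 1.6087, 0.721739, 2.28696 μs; sum = 14.4174 μs.
End-to-end = 5840 μs.

5840 μs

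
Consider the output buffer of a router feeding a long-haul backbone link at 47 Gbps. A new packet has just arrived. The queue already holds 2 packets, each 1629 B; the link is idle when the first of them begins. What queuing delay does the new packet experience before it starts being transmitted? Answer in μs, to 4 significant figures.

Each queued packet: L/R = 13032/47000000000 = 0.277277 μs.
2 queued → 0.554553 μs.
Queuing delay = 0.5546 μs.

0.5546 μs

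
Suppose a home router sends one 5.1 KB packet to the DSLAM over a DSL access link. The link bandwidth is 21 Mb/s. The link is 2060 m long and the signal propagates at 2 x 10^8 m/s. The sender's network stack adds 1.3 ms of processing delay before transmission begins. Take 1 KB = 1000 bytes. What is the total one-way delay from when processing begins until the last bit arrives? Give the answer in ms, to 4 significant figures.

L = 40800 bits.
Transmission delay = L/R = 40800 / 21000000 = 1.94286 ms.
Propagation delay = d/s = 2060 m / 200000000 m/s = 0.0103 ms.
Plus processing delay 1.3 ms = 1.3 ms.
Total = 3.253 ms.

3.253 ms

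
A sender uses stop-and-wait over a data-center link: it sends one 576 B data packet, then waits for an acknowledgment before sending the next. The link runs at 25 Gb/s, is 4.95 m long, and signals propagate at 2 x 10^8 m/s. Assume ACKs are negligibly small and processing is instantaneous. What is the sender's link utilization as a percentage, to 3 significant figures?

t_tx = L/R = 4608/25000000000 = 1.8432e-07 s.
t_prop = 4.95/200000000 = 2.475e-08 s; RTT = 4.95e-08 s.
Cycle = t_tx + RTT = 2.3382e-07 s.
Utilization = t_tx / cycle = 1.8432e-07/2.3382e-07 = 78.8 %.

78.8 %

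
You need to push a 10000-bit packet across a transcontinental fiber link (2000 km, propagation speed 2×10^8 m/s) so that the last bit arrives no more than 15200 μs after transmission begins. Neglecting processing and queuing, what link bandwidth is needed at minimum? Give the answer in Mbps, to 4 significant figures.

Propagation delay = 2000000 / 200000000 = 10000 μs.
Transmission budget = 15200 − 10000 = 5200 μs.
R ≥ L / t_tx = 10000 bits / 0.0052 s = 1.923 Mbps.

1.923 Mbps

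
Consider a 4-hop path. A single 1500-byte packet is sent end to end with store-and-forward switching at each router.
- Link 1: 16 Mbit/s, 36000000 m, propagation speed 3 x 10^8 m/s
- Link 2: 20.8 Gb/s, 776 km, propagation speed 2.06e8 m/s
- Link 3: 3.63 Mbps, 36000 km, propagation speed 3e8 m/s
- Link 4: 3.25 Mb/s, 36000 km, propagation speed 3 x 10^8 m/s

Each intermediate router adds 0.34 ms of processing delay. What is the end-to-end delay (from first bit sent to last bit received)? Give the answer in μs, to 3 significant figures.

373000 μs

L = 1500 × 8 = 12000 bits.
Transmission delays (L/R per hop): 750, 0.576923, 3305.79, 3692.31 μs; sum = 7748.67 μs.
Propagation delays (d/s per hop): 120000, 3766.99, 120000, 120000 μs; sum = 363767 μs.
Processing at 3 router(s): 3 × 0.34 ms = 1020 μs.
End-to-end = 373000 μs.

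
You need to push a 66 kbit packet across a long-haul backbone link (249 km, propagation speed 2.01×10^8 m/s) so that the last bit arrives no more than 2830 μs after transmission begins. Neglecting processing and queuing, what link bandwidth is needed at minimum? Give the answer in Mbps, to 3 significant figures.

Propagation delay = 249000 / 2.01e+08 = 1238.81 μs.
Transmission budget = 2830 − 1238.81 = 1591.19 μs.
R ≥ L / t_tx = 66000 bits / 0.00159119 s = 41.5 Mbps.

41.5 Mbps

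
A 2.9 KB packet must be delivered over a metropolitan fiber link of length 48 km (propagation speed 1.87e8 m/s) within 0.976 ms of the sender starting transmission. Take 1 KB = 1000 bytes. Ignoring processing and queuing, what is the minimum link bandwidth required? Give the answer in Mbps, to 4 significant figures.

L = 23200 bits.
Propagation delay = 48000 / 187000000 = 0.256684 ms.
Transmission budget = 0.976 − 0.256684 = 0.719316 ms.
R ≥ L / t_tx = 23200 bits / 0.000719316 s = 32.25 Mbps.

32.25 Mbps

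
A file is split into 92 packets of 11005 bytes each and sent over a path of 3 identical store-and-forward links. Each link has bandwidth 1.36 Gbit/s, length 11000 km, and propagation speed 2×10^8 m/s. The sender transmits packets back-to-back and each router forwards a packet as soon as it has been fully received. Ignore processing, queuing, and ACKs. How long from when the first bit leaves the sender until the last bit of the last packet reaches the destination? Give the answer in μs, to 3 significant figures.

171000 μs

Per-hop transmission t_tx = L/R = 88040/1360000000 = 64.7353 μs.
Per-hop propagation t_prop = 11000000/200000000 = 55000 μs.
Pipeline fill: first packet needs 3·t_tx to clear all hops; remaining 91 packets each add one t_tx.
Total = (3+92-1)·t_tx + 3·t_prop = 94·64.7353 + 3·55000 = 171000 μs.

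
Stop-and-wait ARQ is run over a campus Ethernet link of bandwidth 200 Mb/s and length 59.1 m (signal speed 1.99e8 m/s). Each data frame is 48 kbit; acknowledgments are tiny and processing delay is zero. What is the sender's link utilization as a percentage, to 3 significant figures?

t_tx = L/R = 48000/200000000 = 0.00024 s.
t_prop = 59.1/199000000 = 2.96985e-07 s; RTT = 5.9397e-07 s.
Cycle = t_tx + RTT = 0.000240594 s.
Utilization = t_tx / cycle = 0.00024/0.000240594 = 99.8 %.

99.8 %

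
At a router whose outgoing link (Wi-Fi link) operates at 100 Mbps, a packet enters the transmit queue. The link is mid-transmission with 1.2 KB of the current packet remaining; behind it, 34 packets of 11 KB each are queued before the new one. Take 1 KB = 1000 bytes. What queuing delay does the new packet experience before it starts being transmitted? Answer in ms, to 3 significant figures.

30.0 ms

Each queued packet: L/R = 88000/100000000 = 0.88 ms.
34 queued → 29.92 ms.
Plus remaining 9600 bits of current packet: 0.096 ms.
Queuing delay = 30.0 ms.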